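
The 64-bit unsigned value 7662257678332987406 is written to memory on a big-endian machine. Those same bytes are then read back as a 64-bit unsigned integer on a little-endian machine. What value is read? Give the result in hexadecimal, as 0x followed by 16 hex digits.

0x0E088C16C3CE556A

7662257678332987406 in 64-bit hexadecimal is 0x6A55CEC3168C080E.
Stored big-endian, the bytes at ascending addresses are 6A 55 CE C3 16 8C 08 0E.
Read back as little-endian, the first byte is least significant, giving 0x0E088C16C3CE556A.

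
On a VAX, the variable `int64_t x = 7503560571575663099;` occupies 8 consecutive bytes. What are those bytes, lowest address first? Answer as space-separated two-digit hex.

FB F9 64 93 95 00 22 68

7503560571575663099 in hexadecimal, padded to 64 bits, is 0x682200959364F9FB.
Split into bytes (most-significant first): 68 22 00 95 93 64 F9 FB.
In little-endian order the low byte comes first in memory.
So at ascending addresses the bytes are FB F9 64 93 95 00 22 68.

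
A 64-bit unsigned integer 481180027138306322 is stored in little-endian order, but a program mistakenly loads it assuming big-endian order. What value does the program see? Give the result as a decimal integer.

481180027138306322 in 64-bit hexadecimal is 0x06AD7EAF6E977112.
Stored little-endian, the bytes at ascending addresses are 12 71 97 6E AF 7E AD 06.
Read back as big-endian, the last byte is least significant, giving 0x1271976EAF7EAD06.
0x1271976EAF7EAD06 = 1329009866697518342.

1329009866697518342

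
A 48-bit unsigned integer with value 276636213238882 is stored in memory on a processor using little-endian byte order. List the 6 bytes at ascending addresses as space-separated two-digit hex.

62 DC 38 63 99 FB

276636213238882 in hexadecimal, padded to 48 bits, is 0xFB996338DC62.
Split into bytes (most-significant first): FB 99 63 38 DC 62.
Little-endian stores the least-significant byte at the lowest address.
So at ascending addresses the bytes are 62 DC 38 63 99 FB.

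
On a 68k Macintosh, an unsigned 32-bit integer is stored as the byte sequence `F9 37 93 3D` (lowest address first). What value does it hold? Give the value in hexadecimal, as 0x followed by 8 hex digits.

0xF937933D

Big-endian: lowest address holds the most-significant byte.
The bytes are already most-significant first: 0xF937933D.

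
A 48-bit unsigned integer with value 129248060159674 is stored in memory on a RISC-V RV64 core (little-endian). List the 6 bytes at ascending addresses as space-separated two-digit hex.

BA B6 B6 E8 8C 75

129248060159674 in hexadecimal, padded to 48 bits, is 0x758CE8B6B6BA.
Split into bytes (most-significant first): 75 8C E8 B6 B6 BA.
Little-endian stores the least-significant byte at the lowest address.
So at ascending addresses the bytes are BA B6 B6 E8 8C 75.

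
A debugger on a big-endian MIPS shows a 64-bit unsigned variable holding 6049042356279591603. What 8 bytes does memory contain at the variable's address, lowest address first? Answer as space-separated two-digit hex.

6049042356279591603 in hexadecimal, padded to 64 bits, is 0x53F283F94D5642B3.
Split into bytes (most-significant first): 53 F2 83 F9 4D 56 42 B3.
In big-endian order the high byte comes first in memory.
So the memory order matches the most-significant-first order: 53 F2 83 F9 4D 56 42 B3.

53 F2 83 F9 4D 56 42 B3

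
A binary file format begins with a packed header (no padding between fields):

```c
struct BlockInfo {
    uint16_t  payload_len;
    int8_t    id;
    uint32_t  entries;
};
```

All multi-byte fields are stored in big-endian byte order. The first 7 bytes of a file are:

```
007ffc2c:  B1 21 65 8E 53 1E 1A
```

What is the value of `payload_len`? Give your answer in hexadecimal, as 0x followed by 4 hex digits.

0xB121

`payload_len` is the first field, at byte offset 0, occupying 2 bytes.
Bytes at offsets 0..1: B1 21.
Big-endian stores the most-significant byte at the lowest address.
The bytes are already most-significant first: 0xB121.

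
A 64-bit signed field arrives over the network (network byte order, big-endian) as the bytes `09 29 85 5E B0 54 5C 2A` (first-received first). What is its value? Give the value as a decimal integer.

660205462118226986

Big-endian stores the most-significant byte at the lowest address.
The bytes are already most-significant first: 0x0929855EB0545C2A.
0x0929855EB0545C2A = 660205462118226986.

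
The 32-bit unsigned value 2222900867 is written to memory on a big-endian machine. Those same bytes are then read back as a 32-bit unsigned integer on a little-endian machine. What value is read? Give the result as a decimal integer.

2222900867 in 32-bit hexadecimal is 0x847EC683.
Stored big-endian, the bytes at ascending addresses are 84 7E C6 83.
Read back as little-endian, the first byte is least significant, giving 0x83C67E84.
0x83C67E84 = 2210823812.

2210823812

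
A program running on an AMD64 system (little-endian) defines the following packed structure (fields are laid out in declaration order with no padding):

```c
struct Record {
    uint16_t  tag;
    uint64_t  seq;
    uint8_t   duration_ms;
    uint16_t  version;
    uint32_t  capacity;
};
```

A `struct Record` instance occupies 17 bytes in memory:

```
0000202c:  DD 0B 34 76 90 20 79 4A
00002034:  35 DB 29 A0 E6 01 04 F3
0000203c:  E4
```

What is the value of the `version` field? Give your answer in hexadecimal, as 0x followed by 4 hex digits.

0xE6A0

`version` follows `tag` (2 B), `seq` (8 B), `duration_ms` (1 B), so it starts at offset 2 + 8 + 1 = 11 and occupies 2 bytes.
Bytes at offsets 11..12: A0 E6.
Little-endian: lowest address holds the least-significant byte.
Reassemble most-significant byte first: E6 A0 → 0xE6A0.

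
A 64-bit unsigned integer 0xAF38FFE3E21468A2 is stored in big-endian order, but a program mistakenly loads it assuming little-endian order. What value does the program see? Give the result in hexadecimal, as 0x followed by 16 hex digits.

Stored big-endian, the bytes at ascending addresses are AF 38 FF E3 E2 14 68 A2.
Read back as little-endian, the first byte is least significant, giving 0xA26814E2E3FF38AF.

0xA26814E2E3FF38AF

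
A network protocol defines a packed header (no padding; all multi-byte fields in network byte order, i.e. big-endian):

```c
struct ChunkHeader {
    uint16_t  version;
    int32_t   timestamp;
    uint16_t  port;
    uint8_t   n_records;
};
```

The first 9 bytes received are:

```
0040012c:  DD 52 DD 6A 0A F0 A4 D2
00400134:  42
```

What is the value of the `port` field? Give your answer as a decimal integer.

`port` follows `version` (2 B), `timestamp` (4 B), so it starts at offset 2 + 4 = 6 and occupies 2 bytes.
Bytes at offsets 6..7: A4 D2.
In big-endian order the high byte comes first in memory.
The bytes are already most-significant first: 0xA4D2.
0xA4D2 = 42194.

42194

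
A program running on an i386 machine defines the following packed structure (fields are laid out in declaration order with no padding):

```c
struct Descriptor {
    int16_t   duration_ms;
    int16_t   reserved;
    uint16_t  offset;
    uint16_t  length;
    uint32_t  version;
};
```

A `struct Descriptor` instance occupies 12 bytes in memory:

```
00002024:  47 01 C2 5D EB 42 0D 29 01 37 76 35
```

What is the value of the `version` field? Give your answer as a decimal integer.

`version` follows `duration_ms` (2 B), `reserved` (2 B), `offset` (2 B), `length` (2 B), so it starts at offset 2 + 2 + 2 + 2 = 8 and occupies 4 bytes.
Bytes at offsets 8..11: 01 37 76 35.
Little-endian: lowest address holds the least-significant byte.
Reassemble most-significant byte first: 35 76 37 01 → 0x35763701.
0x35763701 = 896939777.

896939777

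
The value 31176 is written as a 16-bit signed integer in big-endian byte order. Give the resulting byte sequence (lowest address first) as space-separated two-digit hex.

31176 in hexadecimal, padded to 16 bits, is 0x79C8.
Split into bytes (most-significant first): 79 C8.
In big-endian order the high byte comes first in memory.
So the memory order matches the most-significant-first order: 79 C8.

79 C8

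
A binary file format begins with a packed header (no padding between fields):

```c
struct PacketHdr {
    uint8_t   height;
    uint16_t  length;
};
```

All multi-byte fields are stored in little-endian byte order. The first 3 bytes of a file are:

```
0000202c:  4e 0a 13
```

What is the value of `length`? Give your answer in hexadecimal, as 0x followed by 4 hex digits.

0x130A

`length` follows `height` (1 byte), so it starts at byte offset 1 and occupies 2 bytes.
Bytes at offsets 1..2: 0A 13.
Little-endian: lowest address holds the least-significant byte.
Reassemble most-significant byte first: 13 0A → 0x130A.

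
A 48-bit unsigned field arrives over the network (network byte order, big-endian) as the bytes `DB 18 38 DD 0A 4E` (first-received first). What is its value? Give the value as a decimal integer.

In big-endian order the high byte comes first in memory.
The bytes are already most-significant first: 0xDB1838DD0A4E.
0xDB1838DD0A4E = 240897079708238.

240897079708238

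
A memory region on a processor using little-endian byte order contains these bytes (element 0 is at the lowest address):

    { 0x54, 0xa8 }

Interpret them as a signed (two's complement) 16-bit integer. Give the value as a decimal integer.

-22444

Little-endian: lowest address holds the least-significant byte.
Reassemble most-significant byte first: A8 54 → 0xA854.
Top bit is set, so as a signed 16-bit value this is 0xA854 − 2^16 = -22444.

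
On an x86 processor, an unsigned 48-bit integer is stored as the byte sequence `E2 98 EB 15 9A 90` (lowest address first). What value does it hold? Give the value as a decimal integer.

158991467124962

Little-endian stores the least-significant byte at the lowest address.
Reassemble most-significant byte first: 90 9A 15 EB 98 E2 → 0x909A15EB98E2.
0x909A15EB98E2 = 158991467124962.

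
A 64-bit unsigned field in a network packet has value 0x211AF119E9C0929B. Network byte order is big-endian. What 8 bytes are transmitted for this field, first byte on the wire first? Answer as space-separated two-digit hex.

Split into bytes (most-significant first): 21 1A F1 19 E9 C0 92 9B.
Big-endian: lowest address holds the most-significant byte.
So the memory order matches the most-significant-first order: 21 1A F1 19 E9 C0 92 9B.

21 1A F1 19 E9 C0 92 9B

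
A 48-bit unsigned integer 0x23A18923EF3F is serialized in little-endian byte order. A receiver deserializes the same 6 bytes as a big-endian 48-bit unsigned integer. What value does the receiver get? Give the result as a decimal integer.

70296325955875

Stored little-endian, the bytes at ascending addresses are 3F EF 23 89 A1 23.
Read back as big-endian, the last byte is least significant, giving 0x3FEF2389A123.
0x3FEF2389A123 = 70296325955875.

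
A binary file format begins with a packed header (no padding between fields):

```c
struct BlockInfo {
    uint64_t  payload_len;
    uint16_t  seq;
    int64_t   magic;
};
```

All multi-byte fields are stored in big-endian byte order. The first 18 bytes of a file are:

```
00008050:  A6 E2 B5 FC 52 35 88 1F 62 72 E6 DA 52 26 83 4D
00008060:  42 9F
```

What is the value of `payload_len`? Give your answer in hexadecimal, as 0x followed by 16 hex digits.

0xA6E2B5FC5235881F

`payload_len` is the first field, at byte offset 0, occupying 8 bytes.
Bytes at offsets 0..7: A6 E2 B5 FC 52 35 88 1F.
In big-endian order the high byte comes first in memory.
The bytes are already most-significant first: 0xA6E2B5FC5235881F.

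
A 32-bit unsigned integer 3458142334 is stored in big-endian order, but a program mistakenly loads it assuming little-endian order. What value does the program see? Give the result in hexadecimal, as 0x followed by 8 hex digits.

0x7E101FCE

3458142334 in 32-bit hexadecimal is 0xCE1F107E.
Stored big-endian, the bytes at ascending addresses are CE 1F 10 7E.
Read back as little-endian, the first byte is least significant, giving 0x7E101FCE.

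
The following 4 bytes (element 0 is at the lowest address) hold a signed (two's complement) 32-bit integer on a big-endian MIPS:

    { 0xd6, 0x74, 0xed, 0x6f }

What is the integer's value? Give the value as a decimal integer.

In big-endian order the high byte comes first in memory.
The bytes are already most-significant first: 0xD674ED6F.
Top bit is set, so as a signed 32-bit value this is 0xD674ED6F − 2^32 = -696980113.

-696980113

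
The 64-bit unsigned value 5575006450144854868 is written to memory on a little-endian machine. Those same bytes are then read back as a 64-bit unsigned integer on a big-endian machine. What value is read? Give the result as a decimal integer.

6071807952957103693

5575006450144854868 in 64-bit hexadecimal is 0x4D5E66D429654354.
Stored little-endian, the bytes at ascending addresses are 54 43 65 29 D4 66 5E 4D.
Read back as big-endian, the last byte is least significant, giving 0x54436529D4665E4D.
0x54436529D4665E4D = 6071807952957103693.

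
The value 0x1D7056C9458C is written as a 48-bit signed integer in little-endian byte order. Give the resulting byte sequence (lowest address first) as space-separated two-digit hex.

8C 45 C9 56 70 1D

Split into bytes (most-significant first): 1D 70 56 C9 45 8C.
In little-endian order the low byte comes first in memory.
So at ascending addresses the bytes are 8C 45 C9 56 70 1D.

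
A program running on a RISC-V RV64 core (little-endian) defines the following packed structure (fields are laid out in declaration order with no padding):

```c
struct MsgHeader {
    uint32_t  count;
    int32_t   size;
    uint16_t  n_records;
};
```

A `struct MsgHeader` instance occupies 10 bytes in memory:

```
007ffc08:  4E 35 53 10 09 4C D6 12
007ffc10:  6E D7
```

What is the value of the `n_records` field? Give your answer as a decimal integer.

55150

`n_records` follows `count` (4 B), `size` (4 B), so it starts at offset 4 + 4 = 8 and occupies 2 bytes.
Bytes at offsets 8..9: 6E D7.
Little-endian stores the least-significant byte at the lowest address.
Reassemble most-significant byte first: D7 6E → 0xD76E.
0xD76E = 55150.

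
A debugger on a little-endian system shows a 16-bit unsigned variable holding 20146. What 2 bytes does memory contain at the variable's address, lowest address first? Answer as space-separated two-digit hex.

20146 in hexadecimal, padded to 16 bits, is 0x4EB2.
Split into bytes (most-significant first): 4E B2.
Little-endian stores the least-significant byte at the lowest address.
So at ascending addresses the bytes are B2 4E.

B2 4E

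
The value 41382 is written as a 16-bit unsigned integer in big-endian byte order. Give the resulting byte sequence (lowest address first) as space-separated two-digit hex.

A1 A6

41382 in hexadecimal, padded to 16 bits, is 0xA1A6.
Split into bytes (most-significant first): A1 A6.
Big-endian stores the most-significant byte at the lowest address.
So the memory order matches the most-significant-first order: A1 A6.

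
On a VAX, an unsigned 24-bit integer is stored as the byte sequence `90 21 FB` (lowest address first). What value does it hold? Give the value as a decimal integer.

Little-endian: lowest address holds the least-significant byte.
Reassemble most-significant byte first: FB 21 90 → 0xFB2190.
0xFB2190 = 16458128.

16458128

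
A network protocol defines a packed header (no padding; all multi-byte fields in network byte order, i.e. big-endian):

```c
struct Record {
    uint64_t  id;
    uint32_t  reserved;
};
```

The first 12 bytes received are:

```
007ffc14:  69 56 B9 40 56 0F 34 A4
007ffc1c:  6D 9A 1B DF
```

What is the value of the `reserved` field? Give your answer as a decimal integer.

`reserved` follows `id` (8 bytes), so it starts at byte offset 8 and occupies 4 bytes.
Bytes at offsets 8..11: 6D 9A 1B DF.
Big-endian: lowest address holds the most-significant byte.
The bytes are already most-significant first: 0x6D9A1BDF.
0x6D9A1BDF = 1838816223.

1838816223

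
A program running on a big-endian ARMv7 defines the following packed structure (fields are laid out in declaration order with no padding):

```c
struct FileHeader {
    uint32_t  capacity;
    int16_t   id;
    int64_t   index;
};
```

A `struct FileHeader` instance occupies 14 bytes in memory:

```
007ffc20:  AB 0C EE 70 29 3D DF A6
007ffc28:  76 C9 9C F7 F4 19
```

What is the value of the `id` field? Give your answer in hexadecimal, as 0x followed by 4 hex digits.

0x293D

`id` follows `capacity` (4 bytes), so it starts at byte offset 4 and occupies 2 bytes.
Bytes at offsets 4..5: 29 3D.
Big-endian: lowest address holds the most-significant byte.
The bytes are already most-significant first: 0x293D.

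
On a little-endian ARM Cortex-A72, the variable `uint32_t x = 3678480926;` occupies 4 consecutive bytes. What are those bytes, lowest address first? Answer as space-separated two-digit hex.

1E 2A 41 DB

3678480926 in hexadecimal, padded to 32 bits, is 0xDB412A1E.
Split into bytes (most-significant first): DB 41 2A 1E.
Little-endian stores the least-significant byte at the lowest address.
So at ascending addresses the bytes are 1E 2A 41 DB.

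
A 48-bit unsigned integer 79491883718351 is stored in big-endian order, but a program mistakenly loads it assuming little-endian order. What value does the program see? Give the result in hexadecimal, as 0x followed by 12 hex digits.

0xCFD67D254C48

79491883718351 in 48-bit hexadecimal is 0x484C257DD6CF.
Stored big-endian, the bytes at ascending addresses are 48 4C 25 7D D6 CF.
Read back as little-endian, the first byte is least significant, giving 0xCFD67D254C48.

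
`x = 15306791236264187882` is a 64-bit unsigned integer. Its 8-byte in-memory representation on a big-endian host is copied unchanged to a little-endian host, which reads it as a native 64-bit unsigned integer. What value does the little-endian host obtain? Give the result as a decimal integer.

15306791236264187882 in 64-bit hexadecimal is 0xD46CA587D096D7EA.
Stored big-endian, the bytes at ascending addresses are D4 6C A5 87 D0 96 D7 EA.
Read back as little-endian, the first byte is least significant, giving 0xEAD796D087A56CD4.
0xEAD796D087A56CD4 = 16922159947241057492.

16922159947241057492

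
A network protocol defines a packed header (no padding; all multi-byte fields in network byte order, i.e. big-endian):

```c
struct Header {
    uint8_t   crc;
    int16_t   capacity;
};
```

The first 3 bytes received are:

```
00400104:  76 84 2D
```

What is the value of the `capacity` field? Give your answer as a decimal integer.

`capacity` follows `crc` (1 byte), so it starts at byte offset 1 and occupies 2 bytes.
Bytes at offsets 1..2: 84 2D.
Big-endian stores the most-significant byte at the lowest address.
The bytes are already most-significant first: 0x842D.
Top bit is set, so as a signed 16-bit value this is 0x842D − 2^16 = -31699.

-31699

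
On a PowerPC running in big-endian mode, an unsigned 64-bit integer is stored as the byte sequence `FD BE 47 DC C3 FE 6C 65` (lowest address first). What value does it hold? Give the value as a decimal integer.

Big-endian: lowest address holds the most-significant byte.
The bytes are already most-significant first: 0xFDBE47DCC3FE6C65.
0xFDBE47DCC3FE6C65 = 18284130550677400677.

18284130550677400677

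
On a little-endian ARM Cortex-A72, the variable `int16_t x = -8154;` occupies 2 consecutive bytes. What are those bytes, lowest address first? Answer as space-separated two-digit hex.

26 E0

Two's complement of -8154 in 16 bits: 8154 = 0x1FDA; invert → 0xE025; add 1 → 0xE026.
Split into bytes (most-significant first): E0 26.
In little-endian order the low byte comes first in memory.
So at ascending addresses the bytes are 26 E0.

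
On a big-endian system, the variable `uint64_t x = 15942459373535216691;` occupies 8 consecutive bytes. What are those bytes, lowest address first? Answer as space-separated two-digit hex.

15942459373535216691 in hexadecimal, padded to 64 bits, is 0xDD3EFE555DA9C433.
Split into bytes (most-significant first): DD 3E FE 55 5D A9 C4 33.
Big-endian: lowest address holds the most-significant byte.
So the memory order matches the most-significant-first order: DD 3E FE 55 5D A9 C4 33.

DD 3E FE 55 5D A9 C4 33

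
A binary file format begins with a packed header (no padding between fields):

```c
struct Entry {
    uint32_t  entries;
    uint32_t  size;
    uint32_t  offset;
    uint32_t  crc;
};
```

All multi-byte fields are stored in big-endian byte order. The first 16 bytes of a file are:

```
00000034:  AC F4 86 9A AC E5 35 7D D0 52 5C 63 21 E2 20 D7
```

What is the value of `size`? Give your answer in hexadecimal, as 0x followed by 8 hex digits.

0xACE5357D

`size` follows `entries` (4 bytes), so it starts at byte offset 4 and occupies 4 bytes.
Bytes at offsets 4..7: AC E5 35 7D.
Big-endian stores the most-significant byte at the lowest address.
The bytes are already most-significant first: 0xACE5357D.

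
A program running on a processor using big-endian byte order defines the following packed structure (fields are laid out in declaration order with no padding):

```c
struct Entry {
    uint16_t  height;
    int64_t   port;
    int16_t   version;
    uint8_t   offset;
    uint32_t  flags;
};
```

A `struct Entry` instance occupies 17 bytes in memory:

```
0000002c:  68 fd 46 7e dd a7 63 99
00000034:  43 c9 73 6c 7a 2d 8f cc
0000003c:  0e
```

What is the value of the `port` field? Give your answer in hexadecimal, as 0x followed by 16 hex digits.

`port` follows `height` (2 bytes), so it starts at byte offset 2 and occupies 8 bytes.
Bytes at offsets 2..9: 46 7E DD A7 63 99 43 C9.
In big-endian order the high byte comes first in memory.
The bytes are already most-significant first: 0x467EDDA7639943C9.

0x467EDDA7639943C9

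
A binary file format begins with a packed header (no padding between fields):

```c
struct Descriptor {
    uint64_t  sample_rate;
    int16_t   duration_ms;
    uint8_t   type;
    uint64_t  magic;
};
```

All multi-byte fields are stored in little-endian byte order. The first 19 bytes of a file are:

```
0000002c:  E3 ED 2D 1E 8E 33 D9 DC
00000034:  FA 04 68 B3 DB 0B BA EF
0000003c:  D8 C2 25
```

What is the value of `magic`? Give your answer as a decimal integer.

2720975649015323571

`magic` follows `sample_rate` (8 B), `duration_ms` (2 B), `type` (1 B), so it starts at offset 8 + 2 + 1 = 11 and occupies 8 bytes.
Bytes at offsets 11..18: B3 DB 0B BA EF D8 C2 25.
Little-endian stores the least-significant byte at the lowest address.
Reassemble most-significant byte first: 25 C2 D8 EF BA 0B DB B3 → 0x25C2D8EFBA0BDBB3.
0x25C2D8EFBA0BDBB3 = 2720975649015323571.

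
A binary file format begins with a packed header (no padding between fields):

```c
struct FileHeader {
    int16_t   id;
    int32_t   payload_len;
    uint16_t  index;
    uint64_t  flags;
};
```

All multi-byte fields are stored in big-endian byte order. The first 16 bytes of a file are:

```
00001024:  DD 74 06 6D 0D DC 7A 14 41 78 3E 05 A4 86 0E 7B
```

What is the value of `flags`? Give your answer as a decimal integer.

`flags` follows `id` (2 B), `payload_len` (4 B), `index` (2 B), so it starts at offset 2 + 4 + 2 = 8 and occupies 8 bytes.
Bytes at offsets 8..15: 41 78 3E 05 A4 86 0E 7B.
In big-endian order the high byte comes first in memory.
The bytes are already most-significant first: 0x41783E05A4860E7B.
0x41783E05A4860E7B = 4717588803626602107.

4717588803626602107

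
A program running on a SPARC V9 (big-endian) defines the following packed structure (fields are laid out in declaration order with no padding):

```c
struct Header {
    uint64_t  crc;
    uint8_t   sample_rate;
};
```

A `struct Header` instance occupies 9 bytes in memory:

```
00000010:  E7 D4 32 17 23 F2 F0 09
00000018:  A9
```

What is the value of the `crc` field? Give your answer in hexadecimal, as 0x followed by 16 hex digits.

`crc` is the first field, at byte offset 0, occupying 8 bytes.
Bytes at offsets 0..7: E7 D4 32 17 23 F2 F0 09.
In big-endian order the high byte comes first in memory.
The bytes are already most-significant first: 0xE7D4321723F2F009.

0xE7D4321723F2F009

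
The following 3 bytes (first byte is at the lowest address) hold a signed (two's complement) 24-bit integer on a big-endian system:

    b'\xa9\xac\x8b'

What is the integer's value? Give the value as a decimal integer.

-5657461

Big-endian: lowest address holds the most-significant byte.
The bytes are already most-significant first: 0xA9AC8B.
Top bit is set, so as a signed 24-bit value this is 0xA9AC8B − 2^24 = -5657461.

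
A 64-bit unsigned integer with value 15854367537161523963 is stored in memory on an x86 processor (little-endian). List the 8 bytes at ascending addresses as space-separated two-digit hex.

FB 52 FF 66 46 07 06 DC

15854367537161523963 in hexadecimal, padded to 64 bits, is 0xDC06074666FF52FB.
Split into bytes (most-significant first): DC 06 07 46 66 FF 52 FB.
Little-endian stores the least-significant byte at the lowest address.
So at ascending addresses the bytes are FB 52 FF 66 46 07 06 DC.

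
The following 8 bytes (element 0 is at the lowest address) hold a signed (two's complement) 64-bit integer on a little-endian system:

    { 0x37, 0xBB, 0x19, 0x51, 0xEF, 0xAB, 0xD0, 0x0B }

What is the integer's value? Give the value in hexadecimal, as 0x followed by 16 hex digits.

0x0BD0ABEF5119BB37

Little-endian stores the least-significant byte at the lowest address.
Reassemble most-significant byte first: 0B D0 AB EF 51 19 BB 37 → 0x0BD0ABEF5119BB37.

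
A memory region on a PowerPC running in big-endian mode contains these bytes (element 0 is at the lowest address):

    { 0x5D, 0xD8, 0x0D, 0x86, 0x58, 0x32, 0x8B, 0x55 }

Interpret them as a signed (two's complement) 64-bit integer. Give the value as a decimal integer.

6762169711153285973

Big-endian stores the most-significant byte at the lowest address.
The bytes are already most-significant first: 0x5DD80D8658328B55.
0x5DD80D8658328B55 = 6762169711153285973.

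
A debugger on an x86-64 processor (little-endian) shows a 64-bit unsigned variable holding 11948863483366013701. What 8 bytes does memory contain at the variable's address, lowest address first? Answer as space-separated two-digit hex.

11948863483366013701 in hexadecimal, padded to 64 bits, is 0xA5D2E407C3AAFB05.
Split into bytes (most-significant first): A5 D2 E4 07 C3 AA FB 05.
In little-endian order the low byte comes first in memory.
So at ascending addresses the bytes are 05 FB AA C3 07 E4 D2 A5.

05 FB AA C3 07 E4 D2 A5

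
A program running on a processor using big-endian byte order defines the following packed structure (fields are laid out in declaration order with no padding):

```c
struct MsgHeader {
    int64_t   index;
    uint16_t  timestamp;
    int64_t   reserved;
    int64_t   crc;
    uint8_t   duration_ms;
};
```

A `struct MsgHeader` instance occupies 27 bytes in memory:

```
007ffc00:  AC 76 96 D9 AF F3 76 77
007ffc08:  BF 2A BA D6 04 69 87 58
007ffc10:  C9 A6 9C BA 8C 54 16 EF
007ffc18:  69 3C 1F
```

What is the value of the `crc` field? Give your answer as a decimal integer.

-7153250765334681284

`crc` follows `index` (8 B), `timestamp` (2 B), `reserved` (8 B), so it starts at offset 8 + 2 + 8 = 18 and occupies 8 bytes.
Bytes at offsets 18..25: 9C BA 8C 54 16 EF 69 3C.
Big-endian: lowest address holds the most-significant byte.
The bytes are already most-significant first: 0x9CBA8C5416EF693C.
Top bit is set, so as a signed 64-bit value this is 0x9CBA8C5416EF693C − 2^64 = -7153250765334681284.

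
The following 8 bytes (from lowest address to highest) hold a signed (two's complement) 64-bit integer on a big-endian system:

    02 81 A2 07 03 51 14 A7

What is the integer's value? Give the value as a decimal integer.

180603611075646631

Big-endian: lowest address holds the most-significant byte.
The bytes are already most-significant first: 0x0281A207035114A7.
0x0281A207035114A7 = 180603611075646631.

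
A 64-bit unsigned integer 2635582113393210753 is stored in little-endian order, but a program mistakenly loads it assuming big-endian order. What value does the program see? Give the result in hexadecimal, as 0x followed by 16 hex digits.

0x81F52CDDF7779324

2635582113393210753 in 64-bit hexadecimal is 0x249377F7DD2CF581.
Stored little-endian, the bytes at ascending addresses are 81 F5 2C DD F7 77 93 24.
Read back as big-endian, the last byte is least significant, giving 0x81F52CDDF7779324.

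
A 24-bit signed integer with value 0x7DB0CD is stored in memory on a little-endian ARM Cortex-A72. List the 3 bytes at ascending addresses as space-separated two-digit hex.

CD B0 7D

Split into bytes (most-significant first): 7D B0 CD.
Little-endian stores the least-significant byte at the lowest address.
So at ascending addresses the bytes are CD B0 7D.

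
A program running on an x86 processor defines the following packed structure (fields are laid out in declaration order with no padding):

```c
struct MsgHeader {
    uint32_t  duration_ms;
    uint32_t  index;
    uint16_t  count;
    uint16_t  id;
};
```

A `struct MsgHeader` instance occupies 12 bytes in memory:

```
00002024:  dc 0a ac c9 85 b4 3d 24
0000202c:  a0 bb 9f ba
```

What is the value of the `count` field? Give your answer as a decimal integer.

48032

`count` follows `duration_ms` (4 B), `index` (4 B), so it starts at offset 4 + 4 = 8 and occupies 2 bytes.
Bytes at offsets 8..9: A0 BB.
In little-endian order the low byte comes first in memory.
Reassemble most-significant byte first: BB A0 → 0xBBA0.
0xBBA0 = 48032.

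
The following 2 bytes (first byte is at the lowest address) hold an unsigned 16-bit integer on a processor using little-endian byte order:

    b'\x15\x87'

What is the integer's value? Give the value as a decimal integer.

34581

Little-endian stores the least-significant byte at the lowest address.
Reassemble most-significant byte first: 87 15 → 0x8715.
0x8715 = 34581.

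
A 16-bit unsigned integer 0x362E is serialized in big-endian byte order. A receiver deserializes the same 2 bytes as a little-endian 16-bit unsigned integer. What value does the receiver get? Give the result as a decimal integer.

Stored big-endian, the bytes at ascending addresses are 36 2E.
Read back as little-endian, the first byte is least significant, giving 0x2E36.
0x2E36 = 11830.

11830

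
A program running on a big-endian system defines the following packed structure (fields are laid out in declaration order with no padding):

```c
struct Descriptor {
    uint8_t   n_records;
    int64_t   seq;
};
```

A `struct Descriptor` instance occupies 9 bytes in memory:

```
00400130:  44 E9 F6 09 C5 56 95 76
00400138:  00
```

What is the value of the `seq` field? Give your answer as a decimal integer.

`seq` follows `n_records` (1 byte), so it starts at byte offset 1 and occupies 8 bytes.
Bytes at offsets 1..8: E9 F6 09 C5 56 95 76 00.
In big-endian order the high byte comes first in memory.
The bytes are already most-significant first: 0xE9F609C556957600.
Top bit is set, so as a signed 64-bit value this is 0xE9F609C556957600 − 2^64 = -1588071075435678208.

-1588071075435678208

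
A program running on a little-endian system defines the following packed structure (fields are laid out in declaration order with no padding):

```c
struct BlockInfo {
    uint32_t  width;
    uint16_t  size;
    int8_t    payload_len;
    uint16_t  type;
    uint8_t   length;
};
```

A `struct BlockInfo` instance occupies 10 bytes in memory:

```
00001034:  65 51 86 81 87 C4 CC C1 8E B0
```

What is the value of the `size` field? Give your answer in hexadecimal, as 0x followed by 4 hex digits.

0xC487

`size` follows `width` (4 bytes), so it starts at byte offset 4 and occupies 2 bytes.
Bytes at offsets 4..5: 87 C4.
Little-endian stores the least-significant byte at the lowest address.
Reassemble most-significant byte first: C4 87 → 0xC487.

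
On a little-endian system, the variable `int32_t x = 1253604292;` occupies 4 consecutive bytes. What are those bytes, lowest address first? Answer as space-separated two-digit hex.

C4 7B B8 4A

1253604292 in hexadecimal, padded to 32 bits, is 0x4AB87BC4.
Split into bytes (most-significant first): 4A B8 7B C4.
In little-endian order the low byte comes first in memory.
So at ascending addresses the bytes are C4 7B B8 4A.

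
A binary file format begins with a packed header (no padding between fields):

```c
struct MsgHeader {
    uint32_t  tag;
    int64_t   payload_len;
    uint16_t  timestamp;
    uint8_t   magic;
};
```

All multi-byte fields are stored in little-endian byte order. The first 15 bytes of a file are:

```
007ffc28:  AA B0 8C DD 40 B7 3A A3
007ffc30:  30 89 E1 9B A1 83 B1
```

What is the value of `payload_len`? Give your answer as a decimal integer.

`payload_len` follows `tag` (4 bytes), so it starts at byte offset 4 and occupies 8 bytes.
Bytes at offsets 4..11: 40 B7 3A A3 30 89 E1 9B.
Little-endian stores the least-significant byte at the lowest address.
Reassemble most-significant byte first: 9B E1 89 30 A3 3A B7 40 → 0x9BE18930A33AB740.
Top bit is set, so as a signed 64-bit value this is 0x9BE18930A33AB740 − 2^64 = -7214334286080854208.

-7214334286080854208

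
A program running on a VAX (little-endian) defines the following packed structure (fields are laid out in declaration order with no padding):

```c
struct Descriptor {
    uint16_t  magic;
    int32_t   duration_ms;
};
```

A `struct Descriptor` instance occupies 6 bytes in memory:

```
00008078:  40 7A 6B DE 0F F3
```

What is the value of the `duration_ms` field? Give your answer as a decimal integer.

`duration_ms` follows `magic` (2 bytes), so it starts at byte offset 2 and occupies 4 bytes.
Bytes at offsets 2..5: 6B DE 0F F3.
Little-endian stores the least-significant byte at the lowest address.
Reassemble most-significant byte first: F3 0F DE 6B → 0xF30FDE6B.
Top bit is set, so as a signed 32-bit value this is 0xF30FDE6B − 2^32 = -217063829.

-217063829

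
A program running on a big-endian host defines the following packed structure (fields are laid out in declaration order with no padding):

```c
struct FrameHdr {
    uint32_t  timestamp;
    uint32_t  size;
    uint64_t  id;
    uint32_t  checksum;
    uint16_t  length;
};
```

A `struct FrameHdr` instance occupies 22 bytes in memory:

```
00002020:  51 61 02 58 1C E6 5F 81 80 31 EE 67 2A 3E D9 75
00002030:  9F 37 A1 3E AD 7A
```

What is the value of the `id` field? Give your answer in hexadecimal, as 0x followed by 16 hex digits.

0x8031EE672A3ED975

`id` follows `timestamp` (4 B), `size` (4 B), so it starts at offset 4 + 4 = 8 and occupies 8 bytes.
Bytes at offsets 8..15: 80 31 EE 67 2A 3E D9 75.
Big-endian: lowest address holds the most-significant byte.
The bytes are already most-significant first: 0x8031EE672A3ED975.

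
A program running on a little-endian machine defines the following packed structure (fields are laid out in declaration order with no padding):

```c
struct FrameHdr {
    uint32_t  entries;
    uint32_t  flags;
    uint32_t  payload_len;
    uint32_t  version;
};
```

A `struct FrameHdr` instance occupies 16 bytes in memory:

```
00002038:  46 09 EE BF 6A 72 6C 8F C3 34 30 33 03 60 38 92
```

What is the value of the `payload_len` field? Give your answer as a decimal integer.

858797251

`payload_len` follows `entries` (4 B), `flags` (4 B), so it starts at offset 4 + 4 = 8 and occupies 4 bytes.
Bytes at offsets 8..11: C3 34 30 33.
Little-endian: lowest address holds the least-significant byte.
Reassemble most-significant byte first: 33 30 34 C3 → 0x333034C3.
0x333034C3 = 858797251.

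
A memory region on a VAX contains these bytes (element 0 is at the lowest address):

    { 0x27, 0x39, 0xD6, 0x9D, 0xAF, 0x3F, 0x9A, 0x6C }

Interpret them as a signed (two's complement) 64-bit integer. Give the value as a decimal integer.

7825637326009547047

Little-endian stores the least-significant byte at the lowest address.
Reassemble most-significant byte first: 6C 9A 3F AF 9D D6 39 27 → 0x6C9A3FAF9DD63927.
0x6C9A3FAF9DD63927 = 7825637326009547047.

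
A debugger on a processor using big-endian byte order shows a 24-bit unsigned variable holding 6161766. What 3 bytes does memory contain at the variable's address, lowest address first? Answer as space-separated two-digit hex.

5E 05 66

6161766 in hexadecimal, padded to 24 bits, is 0x5E0566.
Split into bytes (most-significant first): 5E 05 66.
Big-endian: lowest address holds the most-significant byte.
So the memory order matches the most-significant-first order: 5E 05 66.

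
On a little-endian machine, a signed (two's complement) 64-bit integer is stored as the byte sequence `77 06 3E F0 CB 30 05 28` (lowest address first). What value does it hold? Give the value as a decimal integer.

Little-endian stores the least-significant byte at the lowest address.
Reassemble most-significant byte first: 28 05 30 CB F0 3E 06 77 → 0x280530CBF03E0677.
0x280530CBF03E0677 = 2883764788867761783.

2883764788867761783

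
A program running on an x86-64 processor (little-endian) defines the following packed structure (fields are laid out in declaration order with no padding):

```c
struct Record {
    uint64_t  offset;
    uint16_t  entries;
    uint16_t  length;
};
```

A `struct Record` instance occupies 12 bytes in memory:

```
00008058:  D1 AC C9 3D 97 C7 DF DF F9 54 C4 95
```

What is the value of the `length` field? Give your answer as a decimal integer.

`length` follows `offset` (8 B), `entries` (2 B), so it starts at offset 8 + 2 = 10 and occupies 2 bytes.
Bytes at offsets 10..11: C4 95.
Little-endian stores the least-significant byte at the lowest address.
Reassemble most-significant byte first: 95 C4 → 0x95C4.
0x95C4 = 38340.

38340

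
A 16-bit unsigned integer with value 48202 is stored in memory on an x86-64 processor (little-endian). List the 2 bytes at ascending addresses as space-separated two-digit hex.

4A BC

48202 in hexadecimal, padded to 16 bits, is 0xBC4A.
Split into bytes (most-significant first): BC 4A.
Little-endian stores the least-significant byte at the lowest address.
So at ascending addresses the bytes are 4A BC.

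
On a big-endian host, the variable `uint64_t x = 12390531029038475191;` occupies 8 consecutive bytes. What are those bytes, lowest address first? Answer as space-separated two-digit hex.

AB F4 02 52 B4 4B 27 B7

12390531029038475191 in hexadecimal, padded to 64 bits, is 0xABF40252B44B27B7.
Split into bytes (most-significant first): AB F4 02 52 B4 4B 27 B7.
Big-endian: lowest address holds the most-significant byte.
So the memory order matches the most-significant-first order: AB F4 02 52 B4 4B 27 B7.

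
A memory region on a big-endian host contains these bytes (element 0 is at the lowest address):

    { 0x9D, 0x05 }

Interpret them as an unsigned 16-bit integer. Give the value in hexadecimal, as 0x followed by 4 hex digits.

In big-endian order the high byte comes first in memory.
The bytes are already most-significant first: 0x9D05.

0x9D05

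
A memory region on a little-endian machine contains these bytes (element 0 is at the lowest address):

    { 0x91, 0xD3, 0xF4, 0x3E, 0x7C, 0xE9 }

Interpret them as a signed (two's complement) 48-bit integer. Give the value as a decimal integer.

Little-endian: lowest address holds the least-significant byte.
Reassemble most-significant byte first: E9 7C 3E F4 D3 91 → 0xE97C3EF4D391.
Top bit is set, so as a signed 48-bit value this is 0xE97C3EF4D391 − 2^48 = -24755135261807.

-24755135261807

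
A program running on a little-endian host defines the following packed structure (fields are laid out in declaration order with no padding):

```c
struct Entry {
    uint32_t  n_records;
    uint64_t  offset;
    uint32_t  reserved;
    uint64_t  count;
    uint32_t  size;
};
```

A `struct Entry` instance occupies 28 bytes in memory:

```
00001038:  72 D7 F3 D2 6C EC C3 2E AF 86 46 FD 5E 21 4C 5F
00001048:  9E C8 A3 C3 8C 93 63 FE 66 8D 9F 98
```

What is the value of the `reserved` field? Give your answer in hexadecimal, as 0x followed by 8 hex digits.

`reserved` follows `n_records` (4 B), `offset` (8 B), so it starts at offset 4 + 8 = 12 and occupies 4 bytes.
Bytes at offsets 12..15: 5E 21 4C 5F.
Little-endian: lowest address holds the least-significant byte.
Reassemble most-significant byte first: 5F 4C 21 5E → 0x5F4C215E.

0x5F4C215E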